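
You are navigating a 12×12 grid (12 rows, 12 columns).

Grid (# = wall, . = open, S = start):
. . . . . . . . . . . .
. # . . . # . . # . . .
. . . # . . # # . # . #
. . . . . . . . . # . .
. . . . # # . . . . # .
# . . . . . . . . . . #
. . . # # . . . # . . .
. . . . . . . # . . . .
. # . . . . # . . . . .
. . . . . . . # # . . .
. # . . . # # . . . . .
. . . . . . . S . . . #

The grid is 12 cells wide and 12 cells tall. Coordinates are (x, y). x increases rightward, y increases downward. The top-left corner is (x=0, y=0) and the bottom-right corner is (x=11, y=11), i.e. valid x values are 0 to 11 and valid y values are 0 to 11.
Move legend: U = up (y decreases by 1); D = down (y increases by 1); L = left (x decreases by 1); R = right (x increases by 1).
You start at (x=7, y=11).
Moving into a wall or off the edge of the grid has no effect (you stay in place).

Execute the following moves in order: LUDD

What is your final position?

Start: (x=7, y=11)
  L (left): (x=7, y=11) -> (x=6, y=11)
  U (up): blocked, stay at (x=6, y=11)
  D (down): blocked, stay at (x=6, y=11)
  D (down): blocked, stay at (x=6, y=11)
Final: (x=6, y=11)

Answer: Final position: (x=6, y=11)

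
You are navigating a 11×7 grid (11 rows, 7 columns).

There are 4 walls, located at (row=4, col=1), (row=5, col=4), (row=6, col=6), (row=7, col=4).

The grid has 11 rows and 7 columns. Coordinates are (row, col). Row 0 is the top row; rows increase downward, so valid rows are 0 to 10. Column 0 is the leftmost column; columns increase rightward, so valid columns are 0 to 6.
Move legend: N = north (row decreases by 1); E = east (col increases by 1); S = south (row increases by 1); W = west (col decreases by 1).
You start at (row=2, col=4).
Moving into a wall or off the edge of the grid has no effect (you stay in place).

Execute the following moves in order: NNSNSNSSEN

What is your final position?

Start: (row=2, col=4)
  N (north): (row=2, col=4) -> (row=1, col=4)
  N (north): (row=1, col=4) -> (row=0, col=4)
  S (south): (row=0, col=4) -> (row=1, col=4)
  N (north): (row=1, col=4) -> (row=0, col=4)
  S (south): (row=0, col=4) -> (row=1, col=4)
  N (north): (row=1, col=4) -> (row=0, col=4)
  S (south): (row=0, col=4) -> (row=1, col=4)
  S (south): (row=1, col=4) -> (row=2, col=4)
  E (east): (row=2, col=4) -> (row=2, col=5)
  N (north): (row=2, col=5) -> (row=1, col=5)
Final: (row=1, col=5)

Answer: Final position: (row=1, col=5)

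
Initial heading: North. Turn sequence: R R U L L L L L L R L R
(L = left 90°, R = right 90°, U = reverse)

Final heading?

Answer: Final heading: West

Derivation:
Start: North
  R (right (90° clockwise)) -> East
  R (right (90° clockwise)) -> South
  U (U-turn (180°)) -> North
  L (left (90° counter-clockwise)) -> West
  L (left (90° counter-clockwise)) -> South
  L (left (90° counter-clockwise)) -> East
  L (left (90° counter-clockwise)) -> North
  L (left (90° counter-clockwise)) -> West
  L (left (90° counter-clockwise)) -> South
  R (right (90° clockwise)) -> West
  L (left (90° counter-clockwise)) -> South
  R (right (90° clockwise)) -> West
Final: West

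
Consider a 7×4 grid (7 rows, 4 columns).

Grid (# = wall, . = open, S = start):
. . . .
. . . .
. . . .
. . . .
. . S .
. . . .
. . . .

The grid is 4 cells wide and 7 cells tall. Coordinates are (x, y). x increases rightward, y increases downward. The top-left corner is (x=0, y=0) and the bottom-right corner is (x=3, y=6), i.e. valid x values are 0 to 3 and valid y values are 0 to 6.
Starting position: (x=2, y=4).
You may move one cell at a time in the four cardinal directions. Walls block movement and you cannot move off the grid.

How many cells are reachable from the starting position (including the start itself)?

Answer: Reachable cells: 28

Derivation:
BFS flood-fill from (x=2, y=4):
  Distance 0: (x=2, y=4)
  Distance 1: (x=2, y=3), (x=1, y=4), (x=3, y=4), (x=2, y=5)
  Distance 2: (x=2, y=2), (x=1, y=3), (x=3, y=3), (x=0, y=4), (x=1, y=5), (x=3, y=5), (x=2, y=6)
  Distance 3: (x=2, y=1), (x=1, y=2), (x=3, y=2), (x=0, y=3), (x=0, y=5), (x=1, y=6), (x=3, y=6)
  Distance 4: (x=2, y=0), (x=1, y=1), (x=3, y=1), (x=0, y=2), (x=0, y=6)
  Distance 5: (x=1, y=0), (x=3, y=0), (x=0, y=1)
  Distance 6: (x=0, y=0)
Total reachable: 28 (grid has 28 open cells total)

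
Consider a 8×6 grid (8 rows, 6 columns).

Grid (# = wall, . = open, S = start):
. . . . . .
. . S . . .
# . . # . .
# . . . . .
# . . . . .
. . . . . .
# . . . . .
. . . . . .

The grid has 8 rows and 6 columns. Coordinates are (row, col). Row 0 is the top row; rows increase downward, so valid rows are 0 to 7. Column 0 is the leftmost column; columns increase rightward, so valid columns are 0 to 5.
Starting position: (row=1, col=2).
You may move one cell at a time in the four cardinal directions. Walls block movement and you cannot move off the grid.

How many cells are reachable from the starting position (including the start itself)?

Answer: Reachable cells: 43

Derivation:
BFS flood-fill from (row=1, col=2):
  Distance 0: (row=1, col=2)
  Distance 1: (row=0, col=2), (row=1, col=1), (row=1, col=3), (row=2, col=2)
  Distance 2: (row=0, col=1), (row=0, col=3), (row=1, col=0), (row=1, col=4), (row=2, col=1), (row=3, col=2)
  Distance 3: (row=0, col=0), (row=0, col=4), (row=1, col=5), (row=2, col=4), (row=3, col=1), (row=3, col=3), (row=4, col=2)
  Distance 4: (row=0, col=5), (row=2, col=5), (row=3, col=4), (row=4, col=1), (row=4, col=3), (row=5, col=2)
  Distance 5: (row=3, col=5), (row=4, col=4), (row=5, col=1), (row=5, col=3), (row=6, col=2)
  Distance 6: (row=4, col=5), (row=5, col=0), (row=5, col=4), (row=6, col=1), (row=6, col=3), (row=7, col=2)
  Distance 7: (row=5, col=5), (row=6, col=4), (row=7, col=1), (row=7, col=3)
  Distance 8: (row=6, col=5), (row=7, col=0), (row=7, col=4)
  Distance 9: (row=7, col=5)
Total reachable: 43 (grid has 43 open cells total)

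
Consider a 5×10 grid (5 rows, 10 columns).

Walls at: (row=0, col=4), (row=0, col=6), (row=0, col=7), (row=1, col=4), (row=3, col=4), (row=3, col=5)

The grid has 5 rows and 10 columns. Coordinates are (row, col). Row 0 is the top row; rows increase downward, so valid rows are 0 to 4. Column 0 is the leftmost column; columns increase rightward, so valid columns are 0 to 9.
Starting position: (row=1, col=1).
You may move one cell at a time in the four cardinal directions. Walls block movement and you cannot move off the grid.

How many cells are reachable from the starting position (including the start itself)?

Answer: Reachable cells: 44

Derivation:
BFS flood-fill from (row=1, col=1):
  Distance 0: (row=1, col=1)
  Distance 1: (row=0, col=1), (row=1, col=0), (row=1, col=2), (row=2, col=1)
  Distance 2: (row=0, col=0), (row=0, col=2), (row=1, col=3), (row=2, col=0), (row=2, col=2), (row=3, col=1)
  Distance 3: (row=0, col=3), (row=2, col=3), (row=3, col=0), (row=3, col=2), (row=4, col=1)
  Distance 4: (row=2, col=4), (row=3, col=3), (row=4, col=0), (row=4, col=2)
  Distance 5: (row=2, col=5), (row=4, col=3)
  Distance 6: (row=1, col=5), (row=2, col=6), (row=4, col=4)
  Distance 7: (row=0, col=5), (row=1, col=6), (row=2, col=7), (row=3, col=6), (row=4, col=5)
  Distance 8: (row=1, col=7), (row=2, col=8), (row=3, col=7), (row=4, col=6)
  Distance 9: (row=1, col=8), (row=2, col=9), (row=3, col=8), (row=4, col=7)
  Distance 10: (row=0, col=8), (row=1, col=9), (row=3, col=9), (row=4, col=8)
  Distance 11: (row=0, col=9), (row=4, col=9)
Total reachable: 44 (grid has 44 open cells total)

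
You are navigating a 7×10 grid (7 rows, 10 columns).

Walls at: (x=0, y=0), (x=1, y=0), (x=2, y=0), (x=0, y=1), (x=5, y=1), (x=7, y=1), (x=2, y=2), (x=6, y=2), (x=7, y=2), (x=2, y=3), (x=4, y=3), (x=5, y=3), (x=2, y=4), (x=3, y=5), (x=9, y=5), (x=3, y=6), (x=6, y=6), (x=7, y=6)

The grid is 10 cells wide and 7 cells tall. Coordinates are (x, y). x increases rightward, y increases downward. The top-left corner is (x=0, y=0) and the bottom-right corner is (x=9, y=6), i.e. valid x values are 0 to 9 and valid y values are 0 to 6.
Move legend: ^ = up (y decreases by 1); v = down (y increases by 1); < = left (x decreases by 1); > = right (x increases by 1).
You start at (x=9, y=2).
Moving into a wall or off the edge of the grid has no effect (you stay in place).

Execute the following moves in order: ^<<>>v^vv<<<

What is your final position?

Answer: Final position: (x=6, y=3)

Derivation:
Start: (x=9, y=2)
  ^ (up): (x=9, y=2) -> (x=9, y=1)
  < (left): (x=9, y=1) -> (x=8, y=1)
  < (left): blocked, stay at (x=8, y=1)
  > (right): (x=8, y=1) -> (x=9, y=1)
  > (right): blocked, stay at (x=9, y=1)
  v (down): (x=9, y=1) -> (x=9, y=2)
  ^ (up): (x=9, y=2) -> (x=9, y=1)
  v (down): (x=9, y=1) -> (x=9, y=2)
  v (down): (x=9, y=2) -> (x=9, y=3)
  < (left): (x=9, y=3) -> (x=8, y=3)
  < (left): (x=8, y=3) -> (x=7, y=3)
  < (left): (x=7, y=3) -> (x=6, y=3)
Final: (x=6, y=3)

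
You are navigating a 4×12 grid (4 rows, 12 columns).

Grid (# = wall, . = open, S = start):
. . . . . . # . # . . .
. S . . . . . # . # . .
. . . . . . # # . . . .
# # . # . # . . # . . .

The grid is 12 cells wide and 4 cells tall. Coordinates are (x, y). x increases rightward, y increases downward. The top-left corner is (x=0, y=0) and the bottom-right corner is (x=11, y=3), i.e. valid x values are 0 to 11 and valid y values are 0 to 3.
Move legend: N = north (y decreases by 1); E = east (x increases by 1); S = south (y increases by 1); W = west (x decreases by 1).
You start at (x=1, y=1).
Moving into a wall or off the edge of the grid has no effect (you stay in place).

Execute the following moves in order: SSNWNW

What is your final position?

Start: (x=1, y=1)
  S (south): (x=1, y=1) -> (x=1, y=2)
  S (south): blocked, stay at (x=1, y=2)
  N (north): (x=1, y=2) -> (x=1, y=1)
  W (west): (x=1, y=1) -> (x=0, y=1)
  N (north): (x=0, y=1) -> (x=0, y=0)
  W (west): blocked, stay at (x=0, y=0)
Final: (x=0, y=0)

Answer: Final position: (x=0, y=0)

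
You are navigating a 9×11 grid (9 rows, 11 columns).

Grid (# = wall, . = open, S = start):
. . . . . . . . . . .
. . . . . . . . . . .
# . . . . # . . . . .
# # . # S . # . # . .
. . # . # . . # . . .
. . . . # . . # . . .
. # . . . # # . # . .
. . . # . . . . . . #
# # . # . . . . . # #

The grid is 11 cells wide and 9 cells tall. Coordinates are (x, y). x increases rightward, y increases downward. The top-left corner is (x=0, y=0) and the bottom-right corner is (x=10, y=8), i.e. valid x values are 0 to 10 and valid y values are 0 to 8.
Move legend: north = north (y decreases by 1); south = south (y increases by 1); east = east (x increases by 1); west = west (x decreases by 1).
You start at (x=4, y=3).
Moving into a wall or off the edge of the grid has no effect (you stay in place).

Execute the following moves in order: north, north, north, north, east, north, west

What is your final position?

Start: (x=4, y=3)
  north (north): (x=4, y=3) -> (x=4, y=2)
  north (north): (x=4, y=2) -> (x=4, y=1)
  north (north): (x=4, y=1) -> (x=4, y=0)
  north (north): blocked, stay at (x=4, y=0)
  east (east): (x=4, y=0) -> (x=5, y=0)
  north (north): blocked, stay at (x=5, y=0)
  west (west): (x=5, y=0) -> (x=4, y=0)
Final: (x=4, y=0)

Answer: Final position: (x=4, y=0)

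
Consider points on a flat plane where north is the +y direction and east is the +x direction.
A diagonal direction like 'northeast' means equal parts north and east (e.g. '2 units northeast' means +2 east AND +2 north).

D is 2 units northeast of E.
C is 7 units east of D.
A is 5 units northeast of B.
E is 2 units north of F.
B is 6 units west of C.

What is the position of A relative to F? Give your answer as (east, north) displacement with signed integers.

Place F at the origin (east=0, north=0).
  E is 2 units north of F: delta (east=+0, north=+2); E at (east=0, north=2).
  D is 2 units northeast of E: delta (east=+2, north=+2); D at (east=2, north=4).
  C is 7 units east of D: delta (east=+7, north=+0); C at (east=9, north=4).
  B is 6 units west of C: delta (east=-6, north=+0); B at (east=3, north=4).
  A is 5 units northeast of B: delta (east=+5, north=+5); A at (east=8, north=9).
Therefore A relative to F: (east=8, north=9).

Answer: A is at (east=8, north=9) relative to F.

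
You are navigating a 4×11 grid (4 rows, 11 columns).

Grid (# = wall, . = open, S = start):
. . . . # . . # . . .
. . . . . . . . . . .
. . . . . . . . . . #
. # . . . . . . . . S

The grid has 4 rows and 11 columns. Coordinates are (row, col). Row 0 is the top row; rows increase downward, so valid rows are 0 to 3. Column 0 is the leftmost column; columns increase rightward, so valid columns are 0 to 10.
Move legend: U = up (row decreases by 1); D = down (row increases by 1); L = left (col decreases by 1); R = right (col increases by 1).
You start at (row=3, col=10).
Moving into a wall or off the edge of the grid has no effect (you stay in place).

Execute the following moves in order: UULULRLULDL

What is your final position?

Answer: Final position: (row=2, col=6)

Derivation:
Start: (row=3, col=10)
  U (up): blocked, stay at (row=3, col=10)
  U (up): blocked, stay at (row=3, col=10)
  L (left): (row=3, col=10) -> (row=3, col=9)
  U (up): (row=3, col=9) -> (row=2, col=9)
  L (left): (row=2, col=9) -> (row=2, col=8)
  R (right): (row=2, col=8) -> (row=2, col=9)
  L (left): (row=2, col=9) -> (row=2, col=8)
  U (up): (row=2, col=8) -> (row=1, col=8)
  L (left): (row=1, col=8) -> (row=1, col=7)
  D (down): (row=1, col=7) -> (row=2, col=7)
  L (left): (row=2, col=7) -> (row=2, col=6)
Final: (row=2, col=6)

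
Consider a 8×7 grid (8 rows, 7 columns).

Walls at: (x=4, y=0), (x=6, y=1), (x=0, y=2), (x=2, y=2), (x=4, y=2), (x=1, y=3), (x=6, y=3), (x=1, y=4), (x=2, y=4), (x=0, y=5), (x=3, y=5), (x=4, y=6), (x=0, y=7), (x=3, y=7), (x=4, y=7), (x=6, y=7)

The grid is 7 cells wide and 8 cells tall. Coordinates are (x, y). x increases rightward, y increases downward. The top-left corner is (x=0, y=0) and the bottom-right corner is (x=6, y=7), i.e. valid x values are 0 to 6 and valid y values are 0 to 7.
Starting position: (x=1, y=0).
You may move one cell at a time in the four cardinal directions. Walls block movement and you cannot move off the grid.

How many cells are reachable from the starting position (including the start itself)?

BFS flood-fill from (x=1, y=0):
  Distance 0: (x=1, y=0)
  Distance 1: (x=0, y=0), (x=2, y=0), (x=1, y=1)
  Distance 2: (x=3, y=0), (x=0, y=1), (x=2, y=1), (x=1, y=2)
  Distance 3: (x=3, y=1)
  Distance 4: (x=4, y=1), (x=3, y=2)
  Distance 5: (x=5, y=1), (x=3, y=3)
  Distance 6: (x=5, y=0), (x=5, y=2), (x=2, y=3), (x=4, y=3), (x=3, y=4)
  Distance 7: (x=6, y=0), (x=6, y=2), (x=5, y=3), (x=4, y=4)
  Distance 8: (x=5, y=4), (x=4, y=5)
  Distance 9: (x=6, y=4), (x=5, y=5)
  Distance 10: (x=6, y=5), (x=5, y=6)
  Distance 11: (x=6, y=6), (x=5, y=7)
Total reachable: 30 (grid has 40 open cells total)

Answer: Reachable cells: 30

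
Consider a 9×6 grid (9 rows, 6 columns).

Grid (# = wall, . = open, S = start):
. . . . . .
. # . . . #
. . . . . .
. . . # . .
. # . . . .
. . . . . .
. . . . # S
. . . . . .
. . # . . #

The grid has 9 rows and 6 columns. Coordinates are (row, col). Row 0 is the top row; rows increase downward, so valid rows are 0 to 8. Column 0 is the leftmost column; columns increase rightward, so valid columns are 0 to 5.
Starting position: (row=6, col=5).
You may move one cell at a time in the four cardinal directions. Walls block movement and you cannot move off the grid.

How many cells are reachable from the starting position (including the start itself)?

Answer: Reachable cells: 47

Derivation:
BFS flood-fill from (row=6, col=5):
  Distance 0: (row=6, col=5)
  Distance 1: (row=5, col=5), (row=7, col=5)
  Distance 2: (row=4, col=5), (row=5, col=4), (row=7, col=4)
  Distance 3: (row=3, col=5), (row=4, col=4), (row=5, col=3), (row=7, col=3), (row=8, col=4)
  Distance 4: (row=2, col=5), (row=3, col=4), (row=4, col=3), (row=5, col=2), (row=6, col=3), (row=7, col=2), (row=8, col=3)
  Distance 5: (row=2, col=4), (row=4, col=2), (row=5, col=1), (row=6, col=2), (row=7, col=1)
  Distance 6: (row=1, col=4), (row=2, col=3), (row=3, col=2), (row=5, col=0), (row=6, col=1), (row=7, col=0), (row=8, col=1)
  Distance 7: (row=0, col=4), (row=1, col=3), (row=2, col=2), (row=3, col=1), (row=4, col=0), (row=6, col=0), (row=8, col=0)
  Distance 8: (row=0, col=3), (row=0, col=5), (row=1, col=2), (row=2, col=1), (row=3, col=0)
  Distance 9: (row=0, col=2), (row=2, col=0)
  Distance 10: (row=0, col=1), (row=1, col=0)
  Distance 11: (row=0, col=0)
Total reachable: 47 (grid has 47 open cells total)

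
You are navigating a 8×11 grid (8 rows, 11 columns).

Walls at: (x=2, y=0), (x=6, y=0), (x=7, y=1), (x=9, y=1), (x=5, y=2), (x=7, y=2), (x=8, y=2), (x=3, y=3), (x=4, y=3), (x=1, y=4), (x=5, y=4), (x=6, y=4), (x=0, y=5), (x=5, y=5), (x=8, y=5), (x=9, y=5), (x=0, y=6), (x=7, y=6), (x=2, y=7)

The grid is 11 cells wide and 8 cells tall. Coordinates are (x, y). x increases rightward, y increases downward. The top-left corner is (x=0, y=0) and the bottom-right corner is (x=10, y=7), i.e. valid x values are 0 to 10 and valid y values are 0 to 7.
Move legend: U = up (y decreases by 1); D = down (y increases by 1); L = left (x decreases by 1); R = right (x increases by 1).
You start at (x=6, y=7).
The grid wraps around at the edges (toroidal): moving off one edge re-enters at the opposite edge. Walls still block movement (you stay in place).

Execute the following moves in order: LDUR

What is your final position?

Answer: Final position: (x=6, y=7)

Derivation:
Start: (x=6, y=7)
  L (left): (x=6, y=7) -> (x=5, y=7)
  D (down): (x=5, y=7) -> (x=5, y=0)
  U (up): (x=5, y=0) -> (x=5, y=7)
  R (right): (x=5, y=7) -> (x=6, y=7)
Final: (x=6, y=7)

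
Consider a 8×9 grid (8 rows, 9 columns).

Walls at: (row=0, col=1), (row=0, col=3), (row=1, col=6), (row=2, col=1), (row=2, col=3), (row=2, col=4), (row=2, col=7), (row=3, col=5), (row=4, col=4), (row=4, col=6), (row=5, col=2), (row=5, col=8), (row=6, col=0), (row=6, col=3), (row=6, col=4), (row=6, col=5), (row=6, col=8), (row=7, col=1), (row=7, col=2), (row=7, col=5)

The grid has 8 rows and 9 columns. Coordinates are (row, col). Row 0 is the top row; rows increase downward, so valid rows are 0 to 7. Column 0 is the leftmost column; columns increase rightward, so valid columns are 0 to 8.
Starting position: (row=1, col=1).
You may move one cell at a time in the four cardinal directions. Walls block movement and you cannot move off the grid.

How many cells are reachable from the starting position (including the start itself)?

BFS flood-fill from (row=1, col=1):
  Distance 0: (row=1, col=1)
  Distance 1: (row=1, col=0), (row=1, col=2)
  Distance 2: (row=0, col=0), (row=0, col=2), (row=1, col=3), (row=2, col=0), (row=2, col=2)
  Distance 3: (row=1, col=4), (row=3, col=0), (row=3, col=2)
  Distance 4: (row=0, col=4), (row=1, col=5), (row=3, col=1), (row=3, col=3), (row=4, col=0), (row=4, col=2)
  Distance 5: (row=0, col=5), (row=2, col=5), (row=3, col=4), (row=4, col=1), (row=4, col=3), (row=5, col=0)
  Distance 6: (row=0, col=6), (row=2, col=6), (row=5, col=1), (row=5, col=3)
  Distance 7: (row=0, col=7), (row=3, col=6), (row=5, col=4), (row=6, col=1)
  Distance 8: (row=0, col=8), (row=1, col=7), (row=3, col=7), (row=5, col=5), (row=6, col=2)
  Distance 9: (row=1, col=8), (row=3, col=8), (row=4, col=5), (row=4, col=7), (row=5, col=6)
  Distance 10: (row=2, col=8), (row=4, col=8), (row=5, col=7), (row=6, col=6)
  Distance 11: (row=6, col=7), (row=7, col=6)
  Distance 12: (row=7, col=7)
  Distance 13: (row=7, col=8)
Total reachable: 49 (grid has 52 open cells total)

Answer: Reachable cells: 49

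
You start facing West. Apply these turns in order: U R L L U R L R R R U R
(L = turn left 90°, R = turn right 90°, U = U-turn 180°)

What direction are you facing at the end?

Answer: Final heading: North

Derivation:
Start: West
  U (U-turn (180°)) -> East
  R (right (90° clockwise)) -> South
  L (left (90° counter-clockwise)) -> East
  L (left (90° counter-clockwise)) -> North
  U (U-turn (180°)) -> South
  R (right (90° clockwise)) -> West
  L (left (90° counter-clockwise)) -> South
  R (right (90° clockwise)) -> West
  R (right (90° clockwise)) -> North
  R (right (90° clockwise)) -> East
  U (U-turn (180°)) -> West
  R (right (90° clockwise)) -> North
Final: North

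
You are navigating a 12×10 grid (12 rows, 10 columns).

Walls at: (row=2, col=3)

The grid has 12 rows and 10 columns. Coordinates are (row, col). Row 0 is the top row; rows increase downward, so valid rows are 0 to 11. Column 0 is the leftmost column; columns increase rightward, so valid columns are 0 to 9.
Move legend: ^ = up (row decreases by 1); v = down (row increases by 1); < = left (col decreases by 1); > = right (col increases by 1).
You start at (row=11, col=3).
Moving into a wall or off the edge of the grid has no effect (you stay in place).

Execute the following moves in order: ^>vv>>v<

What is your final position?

Answer: Final position: (row=11, col=5)

Derivation:
Start: (row=11, col=3)
  ^ (up): (row=11, col=3) -> (row=10, col=3)
  > (right): (row=10, col=3) -> (row=10, col=4)
  v (down): (row=10, col=4) -> (row=11, col=4)
  v (down): blocked, stay at (row=11, col=4)
  > (right): (row=11, col=4) -> (row=11, col=5)
  > (right): (row=11, col=5) -> (row=11, col=6)
  v (down): blocked, stay at (row=11, col=6)
  < (left): (row=11, col=6) -> (row=11, col=5)
Final: (row=11, col=5)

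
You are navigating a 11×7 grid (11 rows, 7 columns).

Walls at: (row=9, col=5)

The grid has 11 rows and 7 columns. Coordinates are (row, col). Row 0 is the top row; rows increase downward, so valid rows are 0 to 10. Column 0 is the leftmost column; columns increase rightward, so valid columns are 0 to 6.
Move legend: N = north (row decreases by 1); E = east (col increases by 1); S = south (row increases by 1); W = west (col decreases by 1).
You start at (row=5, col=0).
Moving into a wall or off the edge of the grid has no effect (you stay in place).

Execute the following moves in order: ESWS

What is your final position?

Answer: Final position: (row=7, col=0)

Derivation:
Start: (row=5, col=0)
  E (east): (row=5, col=0) -> (row=5, col=1)
  S (south): (row=5, col=1) -> (row=6, col=1)
  W (west): (row=6, col=1) -> (row=6, col=0)
  S (south): (row=6, col=0) -> (row=7, col=0)
Final: (row=7, col=0)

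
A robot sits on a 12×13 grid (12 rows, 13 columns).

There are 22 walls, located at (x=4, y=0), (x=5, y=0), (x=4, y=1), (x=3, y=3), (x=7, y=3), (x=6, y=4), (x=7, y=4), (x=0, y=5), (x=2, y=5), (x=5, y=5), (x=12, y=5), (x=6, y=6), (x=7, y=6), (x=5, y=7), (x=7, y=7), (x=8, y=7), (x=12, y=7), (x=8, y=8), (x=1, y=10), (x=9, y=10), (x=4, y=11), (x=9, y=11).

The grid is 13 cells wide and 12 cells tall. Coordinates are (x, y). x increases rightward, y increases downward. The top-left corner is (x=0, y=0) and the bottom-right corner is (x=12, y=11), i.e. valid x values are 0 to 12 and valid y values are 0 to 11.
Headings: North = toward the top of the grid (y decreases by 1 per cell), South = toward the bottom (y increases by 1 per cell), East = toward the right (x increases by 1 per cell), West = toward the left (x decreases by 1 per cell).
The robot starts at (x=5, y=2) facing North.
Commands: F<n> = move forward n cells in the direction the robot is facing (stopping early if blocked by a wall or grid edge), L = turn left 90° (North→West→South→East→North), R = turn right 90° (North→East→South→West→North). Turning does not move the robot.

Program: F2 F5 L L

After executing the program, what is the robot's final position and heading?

Answer: Final position: (x=5, y=1), facing South

Derivation:
Start: (x=5, y=2), facing North
  F2: move forward 1/2 (blocked), now at (x=5, y=1)
  F5: move forward 0/5 (blocked), now at (x=5, y=1)
  L: turn left, now facing West
  L: turn left, now facing South
Final: (x=5, y=1), facing South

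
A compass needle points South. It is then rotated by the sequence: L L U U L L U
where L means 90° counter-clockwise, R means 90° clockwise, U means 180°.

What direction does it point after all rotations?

Answer: Final heading: North

Derivation:
Start: South
  L (left (90° counter-clockwise)) -> East
  L (left (90° counter-clockwise)) -> North
  U (U-turn (180°)) -> South
  U (U-turn (180°)) -> North
  L (left (90° counter-clockwise)) -> West
  L (left (90° counter-clockwise)) -> South
  U (U-turn (180°)) -> North
Final: North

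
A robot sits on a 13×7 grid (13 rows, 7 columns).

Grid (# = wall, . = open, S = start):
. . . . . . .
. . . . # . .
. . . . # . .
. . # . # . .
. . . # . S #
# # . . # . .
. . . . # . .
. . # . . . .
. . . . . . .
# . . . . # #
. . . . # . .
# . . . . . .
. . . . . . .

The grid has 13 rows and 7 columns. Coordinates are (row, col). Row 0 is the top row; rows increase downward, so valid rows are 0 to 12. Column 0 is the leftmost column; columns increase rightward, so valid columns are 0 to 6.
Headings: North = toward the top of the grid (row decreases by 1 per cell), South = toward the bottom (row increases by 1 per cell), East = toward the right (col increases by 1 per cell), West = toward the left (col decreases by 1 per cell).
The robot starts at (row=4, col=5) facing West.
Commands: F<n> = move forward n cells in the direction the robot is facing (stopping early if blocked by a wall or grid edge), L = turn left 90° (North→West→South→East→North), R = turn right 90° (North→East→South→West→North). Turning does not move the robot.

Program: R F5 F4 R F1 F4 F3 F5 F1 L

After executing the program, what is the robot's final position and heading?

Start: (row=4, col=5), facing West
  R: turn right, now facing North
  F5: move forward 4/5 (blocked), now at (row=0, col=5)
  F4: move forward 0/4 (blocked), now at (row=0, col=5)
  R: turn right, now facing East
  F1: move forward 1, now at (row=0, col=6)
  F4: move forward 0/4 (blocked), now at (row=0, col=6)
  F3: move forward 0/3 (blocked), now at (row=0, col=6)
  F5: move forward 0/5 (blocked), now at (row=0, col=6)
  F1: move forward 0/1 (blocked), now at (row=0, col=6)
  L: turn left, now facing North
Final: (row=0, col=6), facing North

Answer: Final position: (row=0, col=6), facing North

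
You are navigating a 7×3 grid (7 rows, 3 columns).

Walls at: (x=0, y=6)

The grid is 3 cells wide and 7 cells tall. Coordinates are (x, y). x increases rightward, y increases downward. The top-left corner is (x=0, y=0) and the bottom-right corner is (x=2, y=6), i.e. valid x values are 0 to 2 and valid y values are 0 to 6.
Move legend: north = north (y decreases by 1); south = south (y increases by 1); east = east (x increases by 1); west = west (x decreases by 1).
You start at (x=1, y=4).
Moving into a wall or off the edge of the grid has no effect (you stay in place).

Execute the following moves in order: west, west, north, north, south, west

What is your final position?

Answer: Final position: (x=0, y=3)

Derivation:
Start: (x=1, y=4)
  west (west): (x=1, y=4) -> (x=0, y=4)
  west (west): blocked, stay at (x=0, y=4)
  north (north): (x=0, y=4) -> (x=0, y=3)
  north (north): (x=0, y=3) -> (x=0, y=2)
  south (south): (x=0, y=2) -> (x=0, y=3)
  west (west): blocked, stay at (x=0, y=3)
Final: (x=0, y=3)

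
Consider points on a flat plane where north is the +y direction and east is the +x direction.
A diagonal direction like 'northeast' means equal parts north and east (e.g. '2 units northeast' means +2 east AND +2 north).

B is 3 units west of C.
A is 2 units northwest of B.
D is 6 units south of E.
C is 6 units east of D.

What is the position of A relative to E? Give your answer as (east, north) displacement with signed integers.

Place E at the origin (east=0, north=0).
  D is 6 units south of E: delta (east=+0, north=-6); D at (east=0, north=-6).
  C is 6 units east of D: delta (east=+6, north=+0); C at (east=6, north=-6).
  B is 3 units west of C: delta (east=-3, north=+0); B at (east=3, north=-6).
  A is 2 units northwest of B: delta (east=-2, north=+2); A at (east=1, north=-4).
Therefore A relative to E: (east=1, north=-4).

Answer: A is at (east=1, north=-4) relative to E.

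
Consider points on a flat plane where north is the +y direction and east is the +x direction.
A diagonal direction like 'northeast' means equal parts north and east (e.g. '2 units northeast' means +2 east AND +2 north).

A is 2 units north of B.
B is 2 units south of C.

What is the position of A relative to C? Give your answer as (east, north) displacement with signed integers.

Answer: A is at (east=0, north=0) relative to C.

Derivation:
Place C at the origin (east=0, north=0).
  B is 2 units south of C: delta (east=+0, north=-2); B at (east=0, north=-2).
  A is 2 units north of B: delta (east=+0, north=+2); A at (east=0, north=0).
Therefore A relative to C: (east=0, north=0).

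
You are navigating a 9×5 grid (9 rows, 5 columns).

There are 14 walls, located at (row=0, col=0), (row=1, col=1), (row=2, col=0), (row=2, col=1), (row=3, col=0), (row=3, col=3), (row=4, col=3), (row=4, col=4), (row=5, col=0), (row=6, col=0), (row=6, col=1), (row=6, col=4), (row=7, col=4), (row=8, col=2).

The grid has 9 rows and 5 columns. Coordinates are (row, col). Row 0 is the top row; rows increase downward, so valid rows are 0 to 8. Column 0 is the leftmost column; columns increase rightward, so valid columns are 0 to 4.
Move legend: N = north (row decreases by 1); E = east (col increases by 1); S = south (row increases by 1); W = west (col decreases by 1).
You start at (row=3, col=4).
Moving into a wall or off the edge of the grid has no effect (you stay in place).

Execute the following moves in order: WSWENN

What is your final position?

Start: (row=3, col=4)
  W (west): blocked, stay at (row=3, col=4)
  S (south): blocked, stay at (row=3, col=4)
  W (west): blocked, stay at (row=3, col=4)
  E (east): blocked, stay at (row=3, col=4)
  N (north): (row=3, col=4) -> (row=2, col=4)
  N (north): (row=2, col=4) -> (row=1, col=4)
Final: (row=1, col=4)

Answer: Final position: (row=1, col=4)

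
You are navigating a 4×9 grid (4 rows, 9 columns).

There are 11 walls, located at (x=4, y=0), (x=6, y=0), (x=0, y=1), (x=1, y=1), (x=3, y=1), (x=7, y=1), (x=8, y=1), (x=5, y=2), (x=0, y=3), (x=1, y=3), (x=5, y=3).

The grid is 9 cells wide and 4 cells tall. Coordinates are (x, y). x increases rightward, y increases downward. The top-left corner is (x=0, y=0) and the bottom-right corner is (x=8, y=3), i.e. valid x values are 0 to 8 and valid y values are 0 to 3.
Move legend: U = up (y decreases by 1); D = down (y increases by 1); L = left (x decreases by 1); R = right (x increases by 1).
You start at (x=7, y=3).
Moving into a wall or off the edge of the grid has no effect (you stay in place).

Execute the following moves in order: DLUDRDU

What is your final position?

Answer: Final position: (x=7, y=2)

Derivation:
Start: (x=7, y=3)
  D (down): blocked, stay at (x=7, y=3)
  L (left): (x=7, y=3) -> (x=6, y=3)
  U (up): (x=6, y=3) -> (x=6, y=2)
  D (down): (x=6, y=2) -> (x=6, y=3)
  R (right): (x=6, y=3) -> (x=7, y=3)
  D (down): blocked, stay at (x=7, y=3)
  U (up): (x=7, y=3) -> (x=7, y=2)
Final: (x=7, y=2)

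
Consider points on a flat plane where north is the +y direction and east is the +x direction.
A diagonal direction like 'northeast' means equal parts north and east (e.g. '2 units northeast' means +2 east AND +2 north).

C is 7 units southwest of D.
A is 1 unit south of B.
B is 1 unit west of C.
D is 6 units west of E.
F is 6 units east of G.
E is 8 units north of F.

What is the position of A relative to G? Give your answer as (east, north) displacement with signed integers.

Answer: A is at (east=-8, north=0) relative to G.

Derivation:
Place G at the origin (east=0, north=0).
  F is 6 units east of G: delta (east=+6, north=+0); F at (east=6, north=0).
  E is 8 units north of F: delta (east=+0, north=+8); E at (east=6, north=8).
  D is 6 units west of E: delta (east=-6, north=+0); D at (east=0, north=8).
  C is 7 units southwest of D: delta (east=-7, north=-7); C at (east=-7, north=1).
  B is 1 unit west of C: delta (east=-1, north=+0); B at (east=-8, north=1).
  A is 1 unit south of B: delta (east=+0, north=-1); A at (east=-8, north=0).
Therefore A relative to G: (east=-8, north=0).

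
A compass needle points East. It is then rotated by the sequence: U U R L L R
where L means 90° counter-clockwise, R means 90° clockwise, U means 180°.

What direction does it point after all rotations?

Start: East
  U (U-turn (180°)) -> West
  U (U-turn (180°)) -> East
  R (right (90° clockwise)) -> South
  L (left (90° counter-clockwise)) -> East
  L (left (90° counter-clockwise)) -> North
  R (right (90° clockwise)) -> East
Final: East

Answer: Final heading: East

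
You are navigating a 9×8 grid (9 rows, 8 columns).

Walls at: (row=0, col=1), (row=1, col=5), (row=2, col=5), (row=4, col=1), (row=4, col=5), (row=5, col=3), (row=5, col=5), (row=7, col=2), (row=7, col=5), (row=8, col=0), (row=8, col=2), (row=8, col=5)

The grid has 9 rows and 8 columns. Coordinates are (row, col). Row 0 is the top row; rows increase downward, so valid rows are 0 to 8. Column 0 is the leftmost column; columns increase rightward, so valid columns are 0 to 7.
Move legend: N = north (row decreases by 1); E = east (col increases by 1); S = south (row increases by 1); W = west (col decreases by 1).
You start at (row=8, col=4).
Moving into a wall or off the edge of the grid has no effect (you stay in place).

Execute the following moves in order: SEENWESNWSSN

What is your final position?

Start: (row=8, col=4)
  S (south): blocked, stay at (row=8, col=4)
  E (east): blocked, stay at (row=8, col=4)
  E (east): blocked, stay at (row=8, col=4)
  N (north): (row=8, col=4) -> (row=7, col=4)
  W (west): (row=7, col=4) -> (row=7, col=3)
  E (east): (row=7, col=3) -> (row=7, col=4)
  S (south): (row=7, col=4) -> (row=8, col=4)
  N (north): (row=8, col=4) -> (row=7, col=4)
  W (west): (row=7, col=4) -> (row=7, col=3)
  S (south): (row=7, col=3) -> (row=8, col=3)
  S (south): blocked, stay at (row=8, col=3)
  N (north): (row=8, col=3) -> (row=7, col=3)
Final: (row=7, col=3)

Answer: Final position: (row=7, col=3)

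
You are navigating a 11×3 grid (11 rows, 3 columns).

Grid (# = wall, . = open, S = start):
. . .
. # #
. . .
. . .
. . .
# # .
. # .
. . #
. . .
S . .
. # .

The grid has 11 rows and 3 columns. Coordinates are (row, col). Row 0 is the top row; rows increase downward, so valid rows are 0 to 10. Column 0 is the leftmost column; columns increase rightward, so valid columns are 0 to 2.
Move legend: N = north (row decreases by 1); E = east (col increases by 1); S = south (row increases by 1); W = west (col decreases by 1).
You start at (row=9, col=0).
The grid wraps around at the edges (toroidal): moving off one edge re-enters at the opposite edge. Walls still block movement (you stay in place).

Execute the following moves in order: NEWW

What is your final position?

Start: (row=9, col=0)
  N (north): (row=9, col=0) -> (row=8, col=0)
  E (east): (row=8, col=0) -> (row=8, col=1)
  W (west): (row=8, col=1) -> (row=8, col=0)
  W (west): (row=8, col=0) -> (row=8, col=2)
Final: (row=8, col=2)

Answer: Final position: (row=8, col=2)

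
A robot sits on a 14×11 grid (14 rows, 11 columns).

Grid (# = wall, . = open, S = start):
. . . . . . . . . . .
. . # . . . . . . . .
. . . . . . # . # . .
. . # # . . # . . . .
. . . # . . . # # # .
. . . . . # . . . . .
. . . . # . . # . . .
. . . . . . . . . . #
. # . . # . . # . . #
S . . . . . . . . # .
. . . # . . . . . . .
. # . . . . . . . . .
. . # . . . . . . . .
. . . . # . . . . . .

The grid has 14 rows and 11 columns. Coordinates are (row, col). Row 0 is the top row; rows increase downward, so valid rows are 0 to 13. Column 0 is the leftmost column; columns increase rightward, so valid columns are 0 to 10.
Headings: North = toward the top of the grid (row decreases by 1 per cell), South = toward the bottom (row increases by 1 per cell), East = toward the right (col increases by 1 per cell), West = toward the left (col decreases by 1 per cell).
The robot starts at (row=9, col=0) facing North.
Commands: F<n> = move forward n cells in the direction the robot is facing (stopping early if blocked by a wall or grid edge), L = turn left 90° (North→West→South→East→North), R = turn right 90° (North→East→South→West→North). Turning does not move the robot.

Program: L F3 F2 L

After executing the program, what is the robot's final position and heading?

Start: (row=9, col=0), facing North
  L: turn left, now facing West
  F3: move forward 0/3 (blocked), now at (row=9, col=0)
  F2: move forward 0/2 (blocked), now at (row=9, col=0)
  L: turn left, now facing South
Final: (row=9, col=0), facing South

Answer: Final position: (row=9, col=0), facing South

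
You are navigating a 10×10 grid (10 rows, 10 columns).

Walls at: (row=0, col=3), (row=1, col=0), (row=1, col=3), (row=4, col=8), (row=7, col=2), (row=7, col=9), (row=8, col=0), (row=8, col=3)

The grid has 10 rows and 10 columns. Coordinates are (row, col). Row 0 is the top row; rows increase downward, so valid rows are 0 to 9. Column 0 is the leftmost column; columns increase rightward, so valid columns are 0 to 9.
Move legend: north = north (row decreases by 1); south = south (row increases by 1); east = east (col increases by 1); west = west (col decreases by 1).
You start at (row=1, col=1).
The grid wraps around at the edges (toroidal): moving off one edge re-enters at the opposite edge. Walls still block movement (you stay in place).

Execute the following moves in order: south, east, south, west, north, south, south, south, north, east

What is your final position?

Start: (row=1, col=1)
  south (south): (row=1, col=1) -> (row=2, col=1)
  east (east): (row=2, col=1) -> (row=2, col=2)
  south (south): (row=2, col=2) -> (row=3, col=2)
  west (west): (row=3, col=2) -> (row=3, col=1)
  north (north): (row=3, col=1) -> (row=2, col=1)
  south (south): (row=2, col=1) -> (row=3, col=1)
  south (south): (row=3, col=1) -> (row=4, col=1)
  south (south): (row=4, col=1) -> (row=5, col=1)
  north (north): (row=5, col=1) -> (row=4, col=1)
  east (east): (row=4, col=1) -> (row=4, col=2)
Final: (row=4, col=2)

Answer: Final position: (row=4, col=2)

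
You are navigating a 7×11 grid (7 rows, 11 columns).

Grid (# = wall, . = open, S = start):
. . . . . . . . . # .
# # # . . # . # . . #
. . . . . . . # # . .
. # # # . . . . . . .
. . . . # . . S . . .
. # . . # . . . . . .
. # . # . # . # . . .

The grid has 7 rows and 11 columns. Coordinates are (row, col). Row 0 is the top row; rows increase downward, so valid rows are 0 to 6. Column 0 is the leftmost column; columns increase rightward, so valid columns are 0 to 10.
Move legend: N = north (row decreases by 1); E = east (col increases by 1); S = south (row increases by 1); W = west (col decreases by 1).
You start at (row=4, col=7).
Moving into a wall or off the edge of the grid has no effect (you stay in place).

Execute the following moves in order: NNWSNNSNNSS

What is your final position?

Start: (row=4, col=7)
  N (north): (row=4, col=7) -> (row=3, col=7)
  N (north): blocked, stay at (row=3, col=7)
  W (west): (row=3, col=7) -> (row=3, col=6)
  S (south): (row=3, col=6) -> (row=4, col=6)
  N (north): (row=4, col=6) -> (row=3, col=6)
  N (north): (row=3, col=6) -> (row=2, col=6)
  S (south): (row=2, col=6) -> (row=3, col=6)
  N (north): (row=3, col=6) -> (row=2, col=6)
  N (north): (row=2, col=6) -> (row=1, col=6)
  S (south): (row=1, col=6) -> (row=2, col=6)
  S (south): (row=2, col=6) -> (row=3, col=6)
Final: (row=3, col=6)

Answer: Final position: (row=3, col=6)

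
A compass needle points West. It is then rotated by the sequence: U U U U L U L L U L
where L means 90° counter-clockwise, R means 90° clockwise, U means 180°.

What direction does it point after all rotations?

Answer: Final heading: West

Derivation:
Start: West
  U (U-turn (180°)) -> East
  U (U-turn (180°)) -> West
  U (U-turn (180°)) -> East
  U (U-turn (180°)) -> West
  L (left (90° counter-clockwise)) -> South
  U (U-turn (180°)) -> North
  L (left (90° counter-clockwise)) -> West
  L (left (90° counter-clockwise)) -> South
  U (U-turn (180°)) -> North
  L (left (90° counter-clockwise)) -> West
Final: West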